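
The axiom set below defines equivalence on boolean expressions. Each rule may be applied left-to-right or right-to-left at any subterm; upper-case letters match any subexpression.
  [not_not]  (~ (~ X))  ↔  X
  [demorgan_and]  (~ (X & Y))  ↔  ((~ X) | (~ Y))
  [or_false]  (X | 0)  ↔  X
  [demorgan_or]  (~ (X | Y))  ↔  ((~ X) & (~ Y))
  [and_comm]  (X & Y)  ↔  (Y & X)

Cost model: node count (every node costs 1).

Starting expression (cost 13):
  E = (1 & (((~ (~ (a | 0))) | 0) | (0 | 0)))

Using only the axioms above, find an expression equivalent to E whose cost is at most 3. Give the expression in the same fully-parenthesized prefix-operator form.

1. [not_not →] (~ (~ (a | 0)))  →  (a | 0);  E = (1 & (((a | 0) | 0) | (0 | 0)))
2. [or_false →] ((a | 0) | 0)  →  (a | 0);  E = (1 & ((a | 0) | (0 | 0)))
3. [or_false →] (0 | 0)  →  0;  E = (1 & ((a | 0) | 0))
4. [or_false →] ((a | 0) | 0)  →  (a | 0);  E = (1 & (a | 0))
5. [or_false →] (a | 0)  →  a;  cost 3 ≤ 3, done

(1 & a)   [cost 3]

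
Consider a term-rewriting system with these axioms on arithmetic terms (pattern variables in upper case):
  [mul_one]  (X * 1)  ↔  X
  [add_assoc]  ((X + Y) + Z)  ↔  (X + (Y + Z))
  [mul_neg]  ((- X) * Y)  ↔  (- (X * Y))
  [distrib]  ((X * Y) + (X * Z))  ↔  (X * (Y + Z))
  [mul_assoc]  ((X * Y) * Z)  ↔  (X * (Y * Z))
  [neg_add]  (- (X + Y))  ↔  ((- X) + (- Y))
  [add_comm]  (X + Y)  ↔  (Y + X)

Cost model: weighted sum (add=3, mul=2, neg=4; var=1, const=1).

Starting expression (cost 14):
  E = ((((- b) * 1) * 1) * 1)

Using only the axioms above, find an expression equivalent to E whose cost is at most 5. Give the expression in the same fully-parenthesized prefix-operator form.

1. [mul_assoc →] (((- b) * 1) * 1)  →  ((- b) * (1 * 1));  E = (((- b) * (1 * 1)) * 1)
2. [mul_one →] (1 * 1)  →  1;  E = (((- b) * 1) * 1)
3. [mul_one →] ((- b) * 1)  →  (- b);  E = ((- b) * 1)
4. [mul_one →] ((- b) * 1)  →  (- b);  cost 5 ≤ 5, done

(- b)   [cost 5]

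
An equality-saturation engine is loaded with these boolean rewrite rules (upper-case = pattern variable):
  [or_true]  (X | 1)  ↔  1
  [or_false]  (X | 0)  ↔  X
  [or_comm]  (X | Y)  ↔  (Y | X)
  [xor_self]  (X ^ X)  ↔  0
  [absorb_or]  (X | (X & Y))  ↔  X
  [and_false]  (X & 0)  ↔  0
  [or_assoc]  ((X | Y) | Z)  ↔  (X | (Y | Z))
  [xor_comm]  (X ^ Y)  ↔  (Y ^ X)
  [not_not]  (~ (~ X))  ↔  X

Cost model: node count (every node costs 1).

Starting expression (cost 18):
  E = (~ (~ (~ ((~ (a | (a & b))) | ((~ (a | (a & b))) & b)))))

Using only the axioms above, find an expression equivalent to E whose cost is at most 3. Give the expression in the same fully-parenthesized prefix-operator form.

1. [absorb_or →] ((~ (a | (a & b))) | ((~ (a | (a & b))) & b))  →  (~ (a | (a & b)));  E = (~ (~ (~ (~ (a | (a & b))))))
2. [absorb_or →] (a | (a & b))  →  a;  E = (~ (~ (~ (~ a))))
3. [not_not →] (~ (~ (~ a)))  →  (~ a);  cost 3 ≤ 3, done

(~ (~ a))   [cost 3]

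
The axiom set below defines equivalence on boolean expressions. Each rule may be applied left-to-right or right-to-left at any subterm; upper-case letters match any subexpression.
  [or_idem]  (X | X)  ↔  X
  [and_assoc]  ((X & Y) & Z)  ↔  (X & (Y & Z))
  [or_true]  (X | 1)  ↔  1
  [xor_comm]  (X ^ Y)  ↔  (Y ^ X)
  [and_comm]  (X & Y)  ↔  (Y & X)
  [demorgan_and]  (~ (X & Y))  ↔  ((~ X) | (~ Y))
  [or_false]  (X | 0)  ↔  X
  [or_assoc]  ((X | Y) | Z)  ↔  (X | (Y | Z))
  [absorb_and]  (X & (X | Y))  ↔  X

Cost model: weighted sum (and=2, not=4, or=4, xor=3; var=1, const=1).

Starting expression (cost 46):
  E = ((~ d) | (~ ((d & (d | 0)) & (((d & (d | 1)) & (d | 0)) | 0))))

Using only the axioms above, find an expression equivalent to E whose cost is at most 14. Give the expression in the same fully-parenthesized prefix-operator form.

((~ d) | (~ d))   [cost 14]

step 1: absorb_and (→) rewrites (d & (d | 1)) into d, now ((~ d) | (~ ((d & (d | 0)) & ((d & (d | 0)) | 0))))
step 2: absorb_and (→) rewrites ((d & (d | 0)) & ((d & (d | 0)) | 0)) into (d & (d | 0)), now ((~ d) | (~ (d & (d | 0))))
step 3: absorb_and (→) rewrites (d & (d | 0)) into d, reaching cost 14 (bound 14)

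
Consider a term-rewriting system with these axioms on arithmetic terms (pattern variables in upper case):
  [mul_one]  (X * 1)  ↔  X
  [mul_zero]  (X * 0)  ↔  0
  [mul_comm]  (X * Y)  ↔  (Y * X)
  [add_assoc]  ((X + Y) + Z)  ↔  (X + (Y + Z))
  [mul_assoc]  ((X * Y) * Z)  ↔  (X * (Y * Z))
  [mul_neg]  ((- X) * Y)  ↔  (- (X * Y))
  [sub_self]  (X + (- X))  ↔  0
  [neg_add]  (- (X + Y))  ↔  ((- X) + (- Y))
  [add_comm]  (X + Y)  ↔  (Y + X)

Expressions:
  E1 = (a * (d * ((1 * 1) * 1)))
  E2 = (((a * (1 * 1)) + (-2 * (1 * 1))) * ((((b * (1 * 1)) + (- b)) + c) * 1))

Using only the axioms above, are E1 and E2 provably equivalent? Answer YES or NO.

NO

The axioms are sound identities: if E1 ↔* E2 then E1 and E2 evaluate identically under any assignment.
Under a=0, b=0, c=1, d=0: E1 evaluates to 0, E2 to -2. Distinct ⇒ no rewrite sequence connects them.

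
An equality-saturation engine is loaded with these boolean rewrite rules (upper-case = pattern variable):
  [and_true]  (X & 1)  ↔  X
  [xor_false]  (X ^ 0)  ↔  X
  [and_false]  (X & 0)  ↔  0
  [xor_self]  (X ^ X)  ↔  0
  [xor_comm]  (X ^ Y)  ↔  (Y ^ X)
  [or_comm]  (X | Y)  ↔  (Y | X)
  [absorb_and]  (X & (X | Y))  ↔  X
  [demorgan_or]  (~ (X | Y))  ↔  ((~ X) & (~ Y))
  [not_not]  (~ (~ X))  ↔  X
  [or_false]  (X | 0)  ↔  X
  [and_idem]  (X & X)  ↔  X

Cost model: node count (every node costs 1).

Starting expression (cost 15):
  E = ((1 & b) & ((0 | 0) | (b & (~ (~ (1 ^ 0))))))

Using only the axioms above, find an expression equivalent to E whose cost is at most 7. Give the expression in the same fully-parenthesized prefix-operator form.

((1 & b) & (0 | b))   [cost 7]

step 1: not_not (→) rewrites (~ (~ (1 ^ 0))) into (1 ^ 0), now ((1 & b) & ((0 | 0) | (b & (1 ^ 0))))
step 2: xor_false (→) rewrites (1 ^ 0) into 1, now ((1 & b) & ((0 | 0) | (b & 1)))
step 3: or_false (→) rewrites (0 | 0) into 0, now ((1 & b) & (0 | (b & 1)))
step 4: and_true (→) rewrites (b & 1) into b, reaching cost 7 (bound 7)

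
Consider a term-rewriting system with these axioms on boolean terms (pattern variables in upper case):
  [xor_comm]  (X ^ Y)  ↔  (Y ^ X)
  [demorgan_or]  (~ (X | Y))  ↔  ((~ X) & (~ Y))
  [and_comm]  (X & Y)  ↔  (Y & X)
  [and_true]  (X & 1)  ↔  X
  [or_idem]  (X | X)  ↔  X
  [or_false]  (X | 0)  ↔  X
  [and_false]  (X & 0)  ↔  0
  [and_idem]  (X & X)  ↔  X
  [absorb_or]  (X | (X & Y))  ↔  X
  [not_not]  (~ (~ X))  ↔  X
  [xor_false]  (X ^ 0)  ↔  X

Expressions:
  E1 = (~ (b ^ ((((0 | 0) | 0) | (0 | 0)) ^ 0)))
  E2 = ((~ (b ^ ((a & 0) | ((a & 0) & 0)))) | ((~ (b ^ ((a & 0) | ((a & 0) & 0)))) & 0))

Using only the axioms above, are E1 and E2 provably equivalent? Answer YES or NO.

YES

step 1: or_idem (→) rewrites (0 | 0) into 0, now (~ (b ^ (((0 | 0) | (0 | 0)) ^ 0)))
step 2: or_idem (→) rewrites ((0 | 0) | (0 | 0)) into (0 | 0), now (~ (b ^ ((0 | 0) ^ 0)))
step 3: xor_false (→) rewrites ((0 | 0) ^ 0) into (0 | 0), now (~ (b ^ (0 | 0)))
step 4: or_false (→) rewrites (0 | 0) into 0, now (~ (b ^ 0))
step 5: and_false (←) rewrites 0 into (a & 0), now (~ (b ^ (a & 0)))
step 6: absorb_or (←) rewrites (a & 0) into ((a & 0) | ((a & 0) & 0)), now (~ (b ^ ((a & 0) | ((a & 0) & 0))))
step 7: absorb_or (←) rewrites (~ (b ^ ((a & 0) | ((a & 0) & 0)))) into ((~ (b ^ ((a & 0) | ((a & 0) & 0)))) | ((~ (b ^ ((a & 0) | ((a & 0) & 0)))) & 0)), which is E2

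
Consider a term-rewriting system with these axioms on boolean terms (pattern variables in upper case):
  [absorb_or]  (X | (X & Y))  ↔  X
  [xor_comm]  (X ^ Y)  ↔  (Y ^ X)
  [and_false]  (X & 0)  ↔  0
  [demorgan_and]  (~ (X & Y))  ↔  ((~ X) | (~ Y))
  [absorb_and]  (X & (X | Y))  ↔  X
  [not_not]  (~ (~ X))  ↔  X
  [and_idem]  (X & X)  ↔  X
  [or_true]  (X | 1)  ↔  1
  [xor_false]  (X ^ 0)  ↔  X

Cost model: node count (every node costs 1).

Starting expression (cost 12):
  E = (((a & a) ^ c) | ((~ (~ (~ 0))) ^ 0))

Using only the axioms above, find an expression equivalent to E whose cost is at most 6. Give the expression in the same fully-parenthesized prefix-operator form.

step 1: not_not (→) rewrites (~ (~ (~ 0))) into (~ 0), now (((a & a) ^ c) | ((~ 0) ^ 0))
step 2: xor_false (→) rewrites ((~ 0) ^ 0) into (~ 0), now (((a & a) ^ c) | (~ 0))
step 3: and_idem (→) rewrites (a & a) into a, reaching cost 6 (bound 6)

((a ^ c) | (~ 0))   [cost 6]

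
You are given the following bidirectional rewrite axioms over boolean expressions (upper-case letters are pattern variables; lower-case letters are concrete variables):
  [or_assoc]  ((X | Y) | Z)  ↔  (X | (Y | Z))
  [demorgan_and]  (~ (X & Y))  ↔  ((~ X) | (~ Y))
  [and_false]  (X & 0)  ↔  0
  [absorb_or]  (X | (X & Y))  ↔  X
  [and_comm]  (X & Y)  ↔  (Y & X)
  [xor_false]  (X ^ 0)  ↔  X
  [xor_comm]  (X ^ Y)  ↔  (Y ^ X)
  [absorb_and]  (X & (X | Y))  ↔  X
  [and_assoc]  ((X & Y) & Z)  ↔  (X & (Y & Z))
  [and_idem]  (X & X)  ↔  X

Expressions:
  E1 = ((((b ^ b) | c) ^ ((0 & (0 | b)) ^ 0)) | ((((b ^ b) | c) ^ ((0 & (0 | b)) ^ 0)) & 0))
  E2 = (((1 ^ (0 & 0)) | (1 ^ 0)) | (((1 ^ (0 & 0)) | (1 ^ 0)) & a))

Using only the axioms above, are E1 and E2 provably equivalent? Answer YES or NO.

NO

All listed rules preserve value, hence provable equivalence implies equal values everywhere; look for a separating assignment.
a=0, b=0, c=0 gives E1 ↦ 0, E2 ↦ 1; values differ ⇒ not provably equivalent.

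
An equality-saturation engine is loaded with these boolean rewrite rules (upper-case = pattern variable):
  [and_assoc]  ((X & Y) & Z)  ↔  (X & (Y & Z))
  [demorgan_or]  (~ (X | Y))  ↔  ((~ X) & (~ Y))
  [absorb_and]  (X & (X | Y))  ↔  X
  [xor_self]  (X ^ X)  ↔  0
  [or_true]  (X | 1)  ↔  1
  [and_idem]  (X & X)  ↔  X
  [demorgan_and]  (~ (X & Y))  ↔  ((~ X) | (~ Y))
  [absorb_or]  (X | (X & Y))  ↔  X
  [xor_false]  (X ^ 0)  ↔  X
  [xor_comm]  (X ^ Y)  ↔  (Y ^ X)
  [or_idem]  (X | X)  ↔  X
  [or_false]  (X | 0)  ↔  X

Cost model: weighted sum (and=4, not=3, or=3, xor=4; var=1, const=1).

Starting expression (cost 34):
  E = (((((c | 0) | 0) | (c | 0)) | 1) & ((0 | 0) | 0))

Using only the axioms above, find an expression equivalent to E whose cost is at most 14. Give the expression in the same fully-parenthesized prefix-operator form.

((c | 1) & (0 | 0))   [cost 14]

(1) (c | 0)  =[or_false →]=  c    ⊢ ((((c | 0) | (c | 0)) | 1) & ((0 | 0) | 0))
(2) ((c | 0) | (c | 0))  =[or_idem →]=  (c | 0)    ⊢ (((c | 0) | 1) & ((0 | 0) | 0))
(3) (0 | 0)  =[or_false →]=  0    ⊢ (((c | 0) | 1) & (0 | 0))
(4) (c | 0)  =[or_false →]=  c    ⊢ cost 14, within 14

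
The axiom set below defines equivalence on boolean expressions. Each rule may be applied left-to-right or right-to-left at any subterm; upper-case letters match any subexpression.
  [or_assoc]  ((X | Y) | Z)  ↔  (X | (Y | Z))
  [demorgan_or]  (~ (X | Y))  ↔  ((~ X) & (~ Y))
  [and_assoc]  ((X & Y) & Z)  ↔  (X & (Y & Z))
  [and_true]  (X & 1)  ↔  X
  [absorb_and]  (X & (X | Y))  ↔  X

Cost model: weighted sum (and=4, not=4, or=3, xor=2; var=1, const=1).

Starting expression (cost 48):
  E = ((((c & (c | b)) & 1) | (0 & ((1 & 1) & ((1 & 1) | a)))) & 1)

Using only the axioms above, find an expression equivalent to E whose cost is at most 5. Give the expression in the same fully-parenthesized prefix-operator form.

1. [absorb_and →] ((1 & 1) & ((1 & 1) | a))  →  (1 & 1);  E = ((((c & (c | b)) & 1) | (0 & (1 & 1))) & 1)
2. [absorb_and →] (c & (c | b))  →  c;  E = (((c & 1) | (0 & (1 & 1))) & 1)
3. [and_true →] (1 & 1)  →  1;  E = (((c & 1) | (0 & 1)) & 1)
4. [and_true →] (((c & 1) | (0 & 1)) & 1)  →  ((c & 1) | (0 & 1))
5. [and_true →] (0 & 1)  →  0;  E = ((c & 1) | 0)
6. [and_true →] (c & 1)  →  c;  cost 5 ≤ 5, done

(c | 0)   [cost 5]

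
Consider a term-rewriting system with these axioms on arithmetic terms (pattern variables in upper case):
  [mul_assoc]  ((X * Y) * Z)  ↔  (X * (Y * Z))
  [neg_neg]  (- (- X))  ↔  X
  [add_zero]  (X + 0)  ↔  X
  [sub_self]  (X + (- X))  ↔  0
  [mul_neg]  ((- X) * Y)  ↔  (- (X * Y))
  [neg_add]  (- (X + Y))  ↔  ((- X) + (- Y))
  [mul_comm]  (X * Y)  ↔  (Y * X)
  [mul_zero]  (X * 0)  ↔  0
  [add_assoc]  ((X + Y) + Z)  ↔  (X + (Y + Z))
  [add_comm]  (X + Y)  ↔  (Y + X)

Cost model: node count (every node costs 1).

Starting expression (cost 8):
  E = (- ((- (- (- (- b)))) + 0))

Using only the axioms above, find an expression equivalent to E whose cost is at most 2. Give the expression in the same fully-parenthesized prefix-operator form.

1. [neg_neg →] (- (- b))  →  b;  E = (- ((- (- b)) + 0))
2. [neg_neg →] (- (- b))  →  b;  E = (- (b + 0))
3. [add_zero →] (b + 0)  →  b;  cost 2 ≤ 2, done

(- b)   [cost 2]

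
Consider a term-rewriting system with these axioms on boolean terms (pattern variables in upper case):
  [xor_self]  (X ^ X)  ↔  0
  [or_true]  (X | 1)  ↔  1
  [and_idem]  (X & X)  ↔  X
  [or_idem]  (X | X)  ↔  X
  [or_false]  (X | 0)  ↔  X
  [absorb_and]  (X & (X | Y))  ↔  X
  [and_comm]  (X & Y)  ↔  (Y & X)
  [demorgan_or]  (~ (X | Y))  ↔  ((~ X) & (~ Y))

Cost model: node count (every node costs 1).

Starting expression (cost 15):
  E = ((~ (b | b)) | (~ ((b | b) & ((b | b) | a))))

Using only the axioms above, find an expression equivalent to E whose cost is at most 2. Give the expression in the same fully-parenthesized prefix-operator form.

(~ b)   [cost 2]

step 1: absorb_and (→) rewrites ((b | b) & ((b | b) | a)) into (b | b), now ((~ (b | b)) | (~ (b | b)))
step 2: or_idem (→) rewrites ((~ (b | b)) | (~ (b | b))) into (~ (b | b))
step 3: or_idem (→) rewrites (b | b) into b, reaching cost 2 (bound 2)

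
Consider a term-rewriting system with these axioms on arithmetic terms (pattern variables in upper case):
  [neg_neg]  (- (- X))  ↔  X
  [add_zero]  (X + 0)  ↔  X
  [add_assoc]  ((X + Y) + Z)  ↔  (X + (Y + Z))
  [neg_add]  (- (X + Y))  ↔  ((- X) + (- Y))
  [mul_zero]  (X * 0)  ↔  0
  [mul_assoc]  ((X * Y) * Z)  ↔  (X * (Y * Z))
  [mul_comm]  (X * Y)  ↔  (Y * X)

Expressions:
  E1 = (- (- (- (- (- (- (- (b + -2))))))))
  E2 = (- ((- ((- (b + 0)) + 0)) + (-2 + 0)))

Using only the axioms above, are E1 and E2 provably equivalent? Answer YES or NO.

(1) (- (- (- (b + -2))))  =[neg_neg →]=  (- (b + -2))    ⊢ (- (- (- (- (- (b + -2))))))
(2) (- (- (- (- (- (b + -2))))))  =[neg_neg →]=  (- (- (- (b + -2))))
(3) (- (- (- (b + -2))))  =[neg_neg →]=  (- (b + -2))
(4) -2  =[add_zero ←]=  (-2 + 0)    ⊢ (- (b + (-2 + 0)))
(5) b  =[add_zero ←]=  (b + 0)    ⊢ (- ((b + 0) + (-2 + 0)))
(6) (b + 0)  =[neg_neg ←]=  (- (- (b + 0)))    ⊢ (- ((- (- (b + 0))) + (-2 + 0)))
(7) (- (b + 0))  =[add_zero ←]=  ((- (b + 0)) + 0)    ⊢ E2

YES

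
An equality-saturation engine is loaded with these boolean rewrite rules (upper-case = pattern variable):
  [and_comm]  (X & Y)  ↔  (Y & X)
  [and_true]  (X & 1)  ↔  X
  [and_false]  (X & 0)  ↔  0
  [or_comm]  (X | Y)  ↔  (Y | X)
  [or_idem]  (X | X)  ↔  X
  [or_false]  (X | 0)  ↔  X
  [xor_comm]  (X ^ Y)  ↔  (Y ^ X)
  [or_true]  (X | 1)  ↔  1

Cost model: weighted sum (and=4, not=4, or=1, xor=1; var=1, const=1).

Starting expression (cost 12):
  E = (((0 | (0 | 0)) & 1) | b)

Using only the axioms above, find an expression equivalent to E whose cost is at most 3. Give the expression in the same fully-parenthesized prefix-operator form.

(b | 0)   [cost 3]

step 1: and_true (→) rewrites ((0 | (0 | 0)) & 1) into (0 | (0 | 0)), now ((0 | (0 | 0)) | b)
step 2: or_comm (→) rewrites ((0 | (0 | 0)) | b) into (b | (0 | (0 | 0)))
step 3: or_false (→) rewrites (0 | 0) into 0, now (b | (0 | 0))
step 4: or_idem (→) rewrites (0 | 0) into 0, reaching cost 3 (bound 3)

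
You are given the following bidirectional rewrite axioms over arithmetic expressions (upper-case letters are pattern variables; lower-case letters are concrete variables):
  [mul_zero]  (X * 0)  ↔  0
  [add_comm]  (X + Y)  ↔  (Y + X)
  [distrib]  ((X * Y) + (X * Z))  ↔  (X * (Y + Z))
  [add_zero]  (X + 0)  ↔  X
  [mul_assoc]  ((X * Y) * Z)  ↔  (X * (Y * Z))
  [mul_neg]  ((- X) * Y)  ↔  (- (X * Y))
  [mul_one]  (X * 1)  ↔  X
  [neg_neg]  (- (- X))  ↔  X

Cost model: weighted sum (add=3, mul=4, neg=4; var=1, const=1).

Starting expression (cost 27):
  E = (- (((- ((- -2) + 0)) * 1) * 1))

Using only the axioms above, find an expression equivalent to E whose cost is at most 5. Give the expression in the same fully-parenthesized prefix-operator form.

(- -2)   [cost 5]

step 1: add_zero (→) rewrites ((- -2) + 0) into (- -2), now (- (((- (- -2)) * 1) * 1))
step 2: mul_one (→) rewrites ((- (- -2)) * 1) into (- (- -2)), now (- ((- (- -2)) * 1))
step 3: mul_one (→) rewrites ((- (- -2)) * 1) into (- (- -2)), now (- (- (- -2)))
step 4: neg_neg (→) rewrites (- (- (- -2))) into (- -2), reaching cost 5 (bound 5)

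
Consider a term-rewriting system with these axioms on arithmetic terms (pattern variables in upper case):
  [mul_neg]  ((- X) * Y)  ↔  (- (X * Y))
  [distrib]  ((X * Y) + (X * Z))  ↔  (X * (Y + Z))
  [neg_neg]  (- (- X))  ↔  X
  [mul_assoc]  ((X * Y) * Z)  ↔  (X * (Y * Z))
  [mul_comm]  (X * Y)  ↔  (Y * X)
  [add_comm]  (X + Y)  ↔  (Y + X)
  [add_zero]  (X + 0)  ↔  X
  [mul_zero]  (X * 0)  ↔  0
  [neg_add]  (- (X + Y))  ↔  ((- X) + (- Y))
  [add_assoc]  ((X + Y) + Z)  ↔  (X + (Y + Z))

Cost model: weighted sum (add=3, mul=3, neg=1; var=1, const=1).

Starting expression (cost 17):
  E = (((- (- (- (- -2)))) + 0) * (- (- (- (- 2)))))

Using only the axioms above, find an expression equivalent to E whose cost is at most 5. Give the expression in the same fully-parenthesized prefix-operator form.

(1) ((- (- (- (- -2)))) + 0)  =[add_zero →]=  (- (- (- (- -2))))    ⊢ ((- (- (- (- -2)))) * (- (- (- (- 2)))))
(2) (- (- (- -2)))  =[neg_neg →]=  (- -2)    ⊢ ((- (- -2)) * (- (- (- (- 2)))))
(3) (- (- -2))  =[neg_neg →]=  -2    ⊢ (-2 * (- (- (- (- 2)))))
(4) (- (- 2))  =[neg_neg →]=  2    ⊢ (-2 * (- (- 2)))
(5) (-2 * (- (- 2)))  =[mul_comm →]=  ((- (- 2)) * -2)
(6) (- (- 2))  =[neg_neg →]=  2    ⊢ cost 5, within 5

(2 * -2)   [cost 5]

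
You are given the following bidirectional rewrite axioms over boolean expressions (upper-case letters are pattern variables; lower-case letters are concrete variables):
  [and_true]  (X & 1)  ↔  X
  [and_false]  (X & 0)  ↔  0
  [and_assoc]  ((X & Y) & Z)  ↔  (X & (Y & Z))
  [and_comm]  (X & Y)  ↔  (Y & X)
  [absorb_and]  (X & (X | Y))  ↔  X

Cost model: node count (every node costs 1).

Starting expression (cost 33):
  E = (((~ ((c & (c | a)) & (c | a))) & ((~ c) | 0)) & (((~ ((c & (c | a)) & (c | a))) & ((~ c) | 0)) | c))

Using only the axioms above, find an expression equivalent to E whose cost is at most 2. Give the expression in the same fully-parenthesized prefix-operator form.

(~ c)   [cost 2]

(1) (((~ ((c & (c | a)) & (c | a))) & ((~ c) | 0)) & (((~ ((c & (c | a)) & (c | a))) & ((~ c) | 0)) | c))  =[absorb_and →]=  ((~ ((c & (c | a)) & (c | a))) & ((~ c) | 0))
(2) (c & (c | a))  =[absorb_and →]=  c    ⊢ ((~ (c & (c | a))) & ((~ c) | 0))
(3) (c & (c | a))  =[absorb_and →]=  c    ⊢ ((~ c) & ((~ c) | 0))
(4) ((~ c) & ((~ c) | 0))  =[absorb_and →]=  (~ c)    ⊢ cost 2, within 2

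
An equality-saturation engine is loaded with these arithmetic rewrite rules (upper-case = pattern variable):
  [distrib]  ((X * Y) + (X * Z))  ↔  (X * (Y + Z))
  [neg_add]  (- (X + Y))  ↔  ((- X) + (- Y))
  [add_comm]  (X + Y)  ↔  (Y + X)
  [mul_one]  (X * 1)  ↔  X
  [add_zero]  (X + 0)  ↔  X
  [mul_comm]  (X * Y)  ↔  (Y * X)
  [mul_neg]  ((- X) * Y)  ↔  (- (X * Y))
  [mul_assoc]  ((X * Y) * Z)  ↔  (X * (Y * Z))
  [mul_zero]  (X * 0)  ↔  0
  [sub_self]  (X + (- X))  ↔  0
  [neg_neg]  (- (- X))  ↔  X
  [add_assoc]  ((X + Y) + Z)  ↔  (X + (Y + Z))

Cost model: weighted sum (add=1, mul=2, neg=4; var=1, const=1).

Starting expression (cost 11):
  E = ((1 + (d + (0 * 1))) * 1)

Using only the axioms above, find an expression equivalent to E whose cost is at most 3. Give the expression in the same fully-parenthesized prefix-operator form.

(1 + d)   [cost 3]

(1) (0 * 1)  =[mul_one →]=  0    ⊢ ((1 + (d + 0)) * 1)
(2) ((1 + (d + 0)) * 1)  =[mul_one →]=  (1 + (d + 0))
(3) (d + 0)  =[add_zero →]=  d    ⊢ cost 3, within 3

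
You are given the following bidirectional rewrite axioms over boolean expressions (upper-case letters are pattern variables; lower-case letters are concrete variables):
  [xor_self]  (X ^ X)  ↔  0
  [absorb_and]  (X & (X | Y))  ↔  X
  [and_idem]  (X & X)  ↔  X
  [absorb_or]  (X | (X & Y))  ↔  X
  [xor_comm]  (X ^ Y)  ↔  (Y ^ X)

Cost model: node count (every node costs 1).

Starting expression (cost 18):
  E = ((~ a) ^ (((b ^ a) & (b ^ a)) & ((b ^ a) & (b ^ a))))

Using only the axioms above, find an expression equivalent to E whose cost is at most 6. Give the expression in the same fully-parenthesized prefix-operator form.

((~ a) ^ (b ^ a))   [cost 6]

(1) (((b ^ a) & (b ^ a)) & ((b ^ a) & (b ^ a)))  =[and_idem →]=  ((b ^ a) & (b ^ a))    ⊢ ((~ a) ^ ((b ^ a) & (b ^ a)))
(2) ((b ^ a) & (b ^ a))  =[and_idem →]=  (b ^ a)    ⊢ cost 6, within 6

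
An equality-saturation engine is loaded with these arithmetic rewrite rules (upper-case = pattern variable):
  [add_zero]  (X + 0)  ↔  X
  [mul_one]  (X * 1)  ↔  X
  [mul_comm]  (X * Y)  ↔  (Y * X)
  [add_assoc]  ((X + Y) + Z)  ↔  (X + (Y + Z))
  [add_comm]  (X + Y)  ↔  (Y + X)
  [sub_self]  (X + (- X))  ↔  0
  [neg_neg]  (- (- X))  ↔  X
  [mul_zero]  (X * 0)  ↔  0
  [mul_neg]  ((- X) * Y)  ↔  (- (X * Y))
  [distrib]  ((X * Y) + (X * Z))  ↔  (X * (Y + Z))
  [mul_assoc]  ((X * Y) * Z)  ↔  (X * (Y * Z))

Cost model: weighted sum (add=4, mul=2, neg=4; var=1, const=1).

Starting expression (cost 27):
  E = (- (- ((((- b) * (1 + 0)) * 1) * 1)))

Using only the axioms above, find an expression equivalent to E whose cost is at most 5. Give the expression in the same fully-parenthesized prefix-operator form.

step 1: mul_one (→) rewrites ((((- b) * (1 + 0)) * 1) * 1) into (((- b) * (1 + 0)) * 1), now (- (- (((- b) * (1 + 0)) * 1)))
step 2: add_zero (→) rewrites (1 + 0) into 1, now (- (- (((- b) * 1) * 1)))
step 3: mul_one (→) rewrites (((- b) * 1) * 1) into ((- b) * 1), now (- (- ((- b) * 1)))
step 4: mul_one (→) rewrites ((- b) * 1) into (- b), now (- (- (- b)))
step 5: neg_neg (→) rewrites (- (- (- b))) into (- b), reaching cost 5 (bound 5)

(- b)   [cost 5]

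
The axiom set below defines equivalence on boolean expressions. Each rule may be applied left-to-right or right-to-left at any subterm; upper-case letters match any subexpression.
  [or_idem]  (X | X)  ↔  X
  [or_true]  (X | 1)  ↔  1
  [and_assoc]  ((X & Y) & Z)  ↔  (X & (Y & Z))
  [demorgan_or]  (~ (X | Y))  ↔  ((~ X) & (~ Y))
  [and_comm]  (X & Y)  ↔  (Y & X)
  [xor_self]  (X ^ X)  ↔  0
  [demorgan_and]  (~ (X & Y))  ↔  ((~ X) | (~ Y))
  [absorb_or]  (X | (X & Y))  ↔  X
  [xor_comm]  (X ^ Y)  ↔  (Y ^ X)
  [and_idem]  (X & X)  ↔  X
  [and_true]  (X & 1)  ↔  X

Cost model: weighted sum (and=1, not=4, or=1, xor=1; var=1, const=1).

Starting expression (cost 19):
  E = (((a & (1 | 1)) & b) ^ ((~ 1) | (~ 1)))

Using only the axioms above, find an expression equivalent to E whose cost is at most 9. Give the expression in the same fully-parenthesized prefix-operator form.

((a & b) ^ (~ 1))   [cost 9]

step 1: or_idem (→) rewrites (1 | 1) into 1, now (((a & 1) & b) ^ ((~ 1) | (~ 1)))
step 2: or_idem (→) rewrites ((~ 1) | (~ 1)) into (~ 1), now (((a & 1) & b) ^ (~ 1))
step 3: and_true (→) rewrites (a & 1) into a, reaching cost 9 (bound 9)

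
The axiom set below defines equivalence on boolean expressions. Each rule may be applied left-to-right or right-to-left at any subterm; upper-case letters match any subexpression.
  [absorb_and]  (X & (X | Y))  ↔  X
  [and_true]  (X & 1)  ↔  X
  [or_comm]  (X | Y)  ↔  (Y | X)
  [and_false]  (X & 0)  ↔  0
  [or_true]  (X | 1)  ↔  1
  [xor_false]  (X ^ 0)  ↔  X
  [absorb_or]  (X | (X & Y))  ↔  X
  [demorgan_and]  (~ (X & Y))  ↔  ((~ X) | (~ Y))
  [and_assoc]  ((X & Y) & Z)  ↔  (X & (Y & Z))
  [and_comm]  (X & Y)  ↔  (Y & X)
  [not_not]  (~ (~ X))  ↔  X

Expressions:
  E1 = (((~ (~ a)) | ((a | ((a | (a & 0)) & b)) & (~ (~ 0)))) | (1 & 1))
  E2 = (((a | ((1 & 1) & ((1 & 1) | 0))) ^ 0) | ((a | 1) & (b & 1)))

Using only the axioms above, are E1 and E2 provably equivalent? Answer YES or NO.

YES

1. [absorb_or →] (a | (a & 0))  →  a;  E1 = (((~ (~ a)) | ((a | (a & b)) & (~ (~ 0)))) | (1 & 1))
2. [not_not →] (~ (~ a))  →  a;  E1 = ((a | ((a | (a & b)) & (~ (~ 0)))) | (1 & 1))
3. [not_not →] (~ (~ 0))  →  0;  E1 = ((a | ((a | (a & b)) & 0)) | (1 & 1))
4. [absorb_or →] (a | (a & b))  →  a;  E1 = ((a | (a & 0)) | (1 & 1))
5. [absorb_or →] (a | (a & 0))  →  a;  E1 = (a | (1 & 1))
6. [and_true →] (1 & 1)  →  1;  E1 = (a | 1)
7. [absorb_or ←] (a | 1)  →  ((a | 1) | ((a | 1) & b))
8. [and_true ←] b  →  (b & 1);  E1 = ((a | 1) | ((a | 1) & (b & 1)))
9. [xor_false ←] (a | 1)  →  ((a | 1) ^ 0);  E1 = (((a | 1) ^ 0) | ((a | 1) & (b & 1)))
10. [and_true ←] 1  →  (1 & 1);  E1 = (((a | (1 & 1)) ^ 0) | ((a | 1) & (b & 1)))
11. [absorb_and ←] (1 & 1)  →  ((1 & 1) & ((1 & 1) | 0));  this is E2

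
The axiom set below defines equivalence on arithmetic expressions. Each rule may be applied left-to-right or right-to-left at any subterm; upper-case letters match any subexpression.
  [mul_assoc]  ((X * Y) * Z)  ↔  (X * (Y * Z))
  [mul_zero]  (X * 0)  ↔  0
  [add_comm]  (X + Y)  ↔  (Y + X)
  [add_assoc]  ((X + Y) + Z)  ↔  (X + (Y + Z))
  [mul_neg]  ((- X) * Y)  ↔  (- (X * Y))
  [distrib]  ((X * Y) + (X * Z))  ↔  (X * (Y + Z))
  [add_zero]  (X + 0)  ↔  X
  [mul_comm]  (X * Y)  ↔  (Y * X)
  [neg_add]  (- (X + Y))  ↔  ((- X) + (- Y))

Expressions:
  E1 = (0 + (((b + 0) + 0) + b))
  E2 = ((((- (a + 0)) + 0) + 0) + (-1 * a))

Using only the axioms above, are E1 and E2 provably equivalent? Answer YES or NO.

All listed rules preserve value, hence provable equivalence implies equal values everywhere; look for a separating assignment.
a=0, b=1 gives E1 ↦ 2, E2 ↦ 0; values differ ⇒ not provably equivalent.

NO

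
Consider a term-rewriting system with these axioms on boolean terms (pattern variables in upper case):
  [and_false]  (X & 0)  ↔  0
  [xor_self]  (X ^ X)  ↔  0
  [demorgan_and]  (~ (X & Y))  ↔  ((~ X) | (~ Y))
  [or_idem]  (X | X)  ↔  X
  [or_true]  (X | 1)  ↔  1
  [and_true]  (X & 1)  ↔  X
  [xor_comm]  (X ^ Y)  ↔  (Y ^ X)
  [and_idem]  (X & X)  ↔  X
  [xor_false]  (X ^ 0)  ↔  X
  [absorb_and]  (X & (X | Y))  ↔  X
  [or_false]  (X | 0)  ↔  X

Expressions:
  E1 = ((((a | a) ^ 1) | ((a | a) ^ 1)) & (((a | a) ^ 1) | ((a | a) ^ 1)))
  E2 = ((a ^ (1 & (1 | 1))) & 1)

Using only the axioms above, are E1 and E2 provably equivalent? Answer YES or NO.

YES

step 1: and_idem (→) rewrites ((((a | a) ^ 1) | ((a | a) ^ 1)) & (((a | a) ^ 1) | ((a | a) ^ 1))) into (((a | a) ^ 1) | ((a | a) ^ 1))
step 2: or_idem (→) rewrites (((a | a) ^ 1) | ((a | a) ^ 1)) into ((a | a) ^ 1)
step 3: or_idem (→) rewrites (a | a) into a, now (a ^ 1)
step 4: and_true (←) rewrites (a ^ 1) into ((a ^ 1) & 1)
step 5: and_true (←) rewrites 1 into (1 & 1), now ((a ^ (1 & 1)) & 1)
step 6: or_idem (←) rewrites 1 into (1 | 1), which is E2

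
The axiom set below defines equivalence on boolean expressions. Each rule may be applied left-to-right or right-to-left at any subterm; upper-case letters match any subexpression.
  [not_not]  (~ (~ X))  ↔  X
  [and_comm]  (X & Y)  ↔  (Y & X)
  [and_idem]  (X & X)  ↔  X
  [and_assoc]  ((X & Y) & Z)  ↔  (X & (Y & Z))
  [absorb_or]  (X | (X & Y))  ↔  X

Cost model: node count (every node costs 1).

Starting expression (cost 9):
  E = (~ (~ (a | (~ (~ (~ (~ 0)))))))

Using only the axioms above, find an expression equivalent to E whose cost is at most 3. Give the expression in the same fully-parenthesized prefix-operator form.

step 1: not_not (→) rewrites (~ (~ 0)) into 0, now (~ (~ (a | (~ (~ 0)))))
step 2: not_not (→) rewrites (~ (~ (a | (~ (~ 0))))) into (a | (~ (~ 0)))
step 3: not_not (→) rewrites (~ (~ 0)) into 0, reaching cost 3 (bound 3)

(a | 0)   [cost 3]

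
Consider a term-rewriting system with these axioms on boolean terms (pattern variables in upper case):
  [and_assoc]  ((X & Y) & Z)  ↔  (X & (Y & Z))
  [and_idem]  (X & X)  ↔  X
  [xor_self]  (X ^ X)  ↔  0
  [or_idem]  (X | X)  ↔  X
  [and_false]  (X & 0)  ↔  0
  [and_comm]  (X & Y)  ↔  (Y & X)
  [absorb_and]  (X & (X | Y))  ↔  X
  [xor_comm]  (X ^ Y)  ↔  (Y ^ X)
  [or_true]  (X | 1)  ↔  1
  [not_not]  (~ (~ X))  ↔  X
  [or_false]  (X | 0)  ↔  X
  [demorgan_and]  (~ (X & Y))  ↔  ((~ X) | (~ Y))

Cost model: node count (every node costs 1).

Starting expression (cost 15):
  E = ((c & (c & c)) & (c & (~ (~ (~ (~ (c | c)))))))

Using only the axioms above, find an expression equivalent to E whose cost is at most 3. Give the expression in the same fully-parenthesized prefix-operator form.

step 1: not_not (→) rewrites (~ (~ (c | c))) into (c | c), now ((c & (c & c)) & (c & (~ (~ (c | c)))))
step 2: not_not (→) rewrites (~ (~ (c | c))) into (c | c), now ((c & (c & c)) & (c & (c | c)))
step 3: absorb_and (→) rewrites (c & (c | c)) into c, now ((c & (c & c)) & c)
step 4: and_idem (→) rewrites (c & c) into c, now ((c & c) & c)
step 5: and_comm (→) rewrites ((c & c) & c) into (c & (c & c))
step 6: and_idem (→) rewrites (c & c) into c, reaching cost 3 (bound 3)

(c & c)   [cost 3]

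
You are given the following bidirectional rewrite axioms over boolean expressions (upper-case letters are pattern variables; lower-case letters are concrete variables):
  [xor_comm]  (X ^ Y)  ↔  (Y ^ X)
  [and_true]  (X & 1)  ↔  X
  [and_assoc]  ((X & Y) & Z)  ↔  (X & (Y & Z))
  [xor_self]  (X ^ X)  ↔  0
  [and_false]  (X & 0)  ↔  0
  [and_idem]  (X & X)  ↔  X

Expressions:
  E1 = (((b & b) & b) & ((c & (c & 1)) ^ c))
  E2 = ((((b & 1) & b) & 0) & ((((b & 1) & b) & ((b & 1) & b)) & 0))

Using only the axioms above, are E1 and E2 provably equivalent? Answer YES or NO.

step 1: and_true (→) rewrites (c & 1) into c, now (((b & b) & b) & ((c & c) ^ c))
step 2: and_idem (→) rewrites (c & c) into c, now (((b & b) & b) & (c ^ c))
step 3: xor_self (→) rewrites (c ^ c) into 0, now (((b & b) & b) & 0)
step 4: and_idem (→) rewrites (b & b) into b, now ((b & b) & 0)
step 5: and_true (←) rewrites b into (b & 1), now (((b & 1) & b) & 0)
step 6: and_idem (←) rewrites (((b & 1) & b) & 0) into ((((b & 1) & b) & 0) & (((b & 1) & b) & 0))
step 7: and_idem (←) rewrites ((b & 1) & b) into (((b & 1) & b) & ((b & 1) & b)), which is E2

YES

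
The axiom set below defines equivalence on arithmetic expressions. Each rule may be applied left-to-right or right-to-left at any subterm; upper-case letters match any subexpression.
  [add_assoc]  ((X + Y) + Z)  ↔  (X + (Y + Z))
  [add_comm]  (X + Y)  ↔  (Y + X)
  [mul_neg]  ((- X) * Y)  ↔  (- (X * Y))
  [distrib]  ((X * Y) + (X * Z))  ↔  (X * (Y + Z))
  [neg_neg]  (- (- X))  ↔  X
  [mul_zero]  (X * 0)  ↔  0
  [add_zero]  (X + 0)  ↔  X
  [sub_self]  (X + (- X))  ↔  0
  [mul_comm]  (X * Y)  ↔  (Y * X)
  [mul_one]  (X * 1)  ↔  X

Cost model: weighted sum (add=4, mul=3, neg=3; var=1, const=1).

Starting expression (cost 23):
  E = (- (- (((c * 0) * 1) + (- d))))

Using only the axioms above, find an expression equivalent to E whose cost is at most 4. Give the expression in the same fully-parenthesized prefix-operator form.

step 1: neg_neg (→) rewrites (- (- (((c * 0) * 1) + (- d)))) into (((c * 0) * 1) + (- d))
step 2: mul_one (→) rewrites ((c * 0) * 1) into (c * 0), now ((c * 0) + (- d))
step 3: mul_zero (→) rewrites (c * 0) into 0, now (0 + (- d))
step 4: add_comm (→) rewrites (0 + (- d)) into ((- d) + 0)
step 5: add_zero (→) rewrites ((- d) + 0) into (- d), reaching cost 4 (bound 4)

(- d)   [cost 4]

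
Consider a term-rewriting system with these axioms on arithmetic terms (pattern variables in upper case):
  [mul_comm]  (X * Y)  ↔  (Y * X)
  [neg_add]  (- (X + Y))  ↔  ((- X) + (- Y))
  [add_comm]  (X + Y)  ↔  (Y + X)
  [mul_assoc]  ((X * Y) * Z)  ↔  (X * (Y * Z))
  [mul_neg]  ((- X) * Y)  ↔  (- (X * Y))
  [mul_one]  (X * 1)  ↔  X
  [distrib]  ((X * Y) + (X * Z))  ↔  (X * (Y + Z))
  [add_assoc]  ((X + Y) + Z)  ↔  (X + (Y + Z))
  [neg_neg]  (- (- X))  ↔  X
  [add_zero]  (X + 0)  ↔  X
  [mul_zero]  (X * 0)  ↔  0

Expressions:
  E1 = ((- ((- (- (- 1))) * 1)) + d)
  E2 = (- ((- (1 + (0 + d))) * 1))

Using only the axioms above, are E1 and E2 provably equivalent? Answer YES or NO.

YES

step 1: neg_neg (→) rewrites (- (- 1)) into 1, now ((- ((- 1) * 1)) + d)
step 2: mul_one (→) rewrites ((- 1) * 1) into (- 1), now ((- (- 1)) + d)
step 3: neg_neg (→) rewrites (- (- 1)) into 1, now (1 + d)
step 4: add_zero (←) rewrites d into (d + 0), now (1 + (d + 0))
step 5: neg_neg (←) rewrites (1 + (d + 0)) into (- (- (1 + (d + 0))))
step 6: add_comm (→) rewrites (d + 0) into (0 + d), now (- (- (1 + (0 + d))))
step 7: mul_one (←) rewrites (- (1 + (0 + d))) into ((- (1 + (0 + d))) * 1), which is E2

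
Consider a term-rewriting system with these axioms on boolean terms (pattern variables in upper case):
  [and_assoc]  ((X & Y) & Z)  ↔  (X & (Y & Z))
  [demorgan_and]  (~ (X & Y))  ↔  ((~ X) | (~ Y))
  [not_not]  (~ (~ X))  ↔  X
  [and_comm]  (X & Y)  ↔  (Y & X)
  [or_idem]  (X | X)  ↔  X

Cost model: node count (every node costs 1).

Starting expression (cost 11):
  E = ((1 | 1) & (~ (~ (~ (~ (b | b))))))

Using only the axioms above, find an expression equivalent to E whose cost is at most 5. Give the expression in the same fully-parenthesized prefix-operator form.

((1 | 1) & b)   [cost 5]

(1) (~ (~ (b | b)))  =[not_not →]=  (b | b)    ⊢ ((1 | 1) & (~ (~ (b | b))))
(2) (b | b)  =[or_idem →]=  b    ⊢ ((1 | 1) & (~ (~ b)))
(3) (~ (~ b))  =[not_not →]=  b    ⊢ cost 5, within 5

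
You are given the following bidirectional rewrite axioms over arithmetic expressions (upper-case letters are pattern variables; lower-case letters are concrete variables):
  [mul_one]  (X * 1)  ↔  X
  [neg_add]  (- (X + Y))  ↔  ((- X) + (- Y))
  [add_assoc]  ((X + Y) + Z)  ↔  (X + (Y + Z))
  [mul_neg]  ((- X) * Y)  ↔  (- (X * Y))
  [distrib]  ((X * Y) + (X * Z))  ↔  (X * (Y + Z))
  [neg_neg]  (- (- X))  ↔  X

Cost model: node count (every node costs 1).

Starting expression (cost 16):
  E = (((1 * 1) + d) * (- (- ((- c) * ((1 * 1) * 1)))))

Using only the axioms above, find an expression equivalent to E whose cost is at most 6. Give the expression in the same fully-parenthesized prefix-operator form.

(1) ((1 * 1) * 1)  =[mul_one →]=  (1 * 1)    ⊢ (((1 * 1) + d) * (- (- ((- c) * (1 * 1)))))
(2) (1 * 1)  =[mul_one →]=  1    ⊢ (((1 * 1) + d) * (- (- ((- c) * 1))))
(3) ((- c) * 1)  =[mul_one →]=  (- c)    ⊢ (((1 * 1) + d) * (- (- (- c))))
(4) (1 * 1)  =[mul_one →]=  1    ⊢ ((1 + d) * (- (- (- c))))
(5) (- (- (- c)))  =[neg_neg →]=  (- c)    ⊢ cost 6, within 6

((1 + d) * (- c))   [cost 6]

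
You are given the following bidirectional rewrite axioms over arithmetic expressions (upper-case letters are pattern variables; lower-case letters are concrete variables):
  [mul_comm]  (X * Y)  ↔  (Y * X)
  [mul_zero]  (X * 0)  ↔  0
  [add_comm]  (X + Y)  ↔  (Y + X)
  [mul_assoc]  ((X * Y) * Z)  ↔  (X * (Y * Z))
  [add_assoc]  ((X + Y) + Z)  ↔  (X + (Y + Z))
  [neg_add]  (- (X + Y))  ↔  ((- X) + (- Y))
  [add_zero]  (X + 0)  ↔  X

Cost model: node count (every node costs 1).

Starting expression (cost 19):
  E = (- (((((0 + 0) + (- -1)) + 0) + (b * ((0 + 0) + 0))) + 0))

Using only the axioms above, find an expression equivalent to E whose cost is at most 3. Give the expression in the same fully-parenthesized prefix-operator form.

1. [add_zero →] (((((0 + 0) + (- -1)) + 0) + (b * ((0 + 0) + 0))) + 0)  →  ((((0 + 0) + (- -1)) + 0) + (b * ((0 + 0) + 0)));  E = (- ((((0 + 0) + (- -1)) + 0) + (b * ((0 + 0) + 0))))
2. [add_assoc →] ((0 + 0) + 0)  →  (0 + (0 + 0));  E = (- ((((0 + 0) + (- -1)) + 0) + (b * (0 + (0 + 0)))))
3. [add_zero →] (0 + 0)  →  0;  E = (- (((0 + (- -1)) + 0) + (b * (0 + (0 + 0)))))
4. [add_zero →] (0 + 0)  →  0;  E = (- (((0 + (- -1)) + 0) + (b * (0 + 0))))
5. [add_zero →] (0 + 0)  →  0;  E = (- (((0 + (- -1)) + 0) + (b * 0)))
6. [mul_zero →] (b * 0)  →  0;  E = (- (((0 + (- -1)) + 0) + 0))
7. [add_comm →] (0 + (- -1))  →  ((- -1) + 0);  E = (- ((((- -1) + 0) + 0) + 0))
8. [add_comm →] ((((- -1) + 0) + 0) + 0)  →  (0 + (((- -1) + 0) + 0));  E = (- (0 + (((- -1) + 0) + 0)))
9. [add_zero →] ((- -1) + 0)  →  (- -1);  E = (- (0 + ((- -1) + 0)))
10. [add_zero →] ((- -1) + 0)  →  (- -1);  E = (- (0 + (- -1)))
11. [add_comm →] (0 + (- -1))  →  ((- -1) + 0);  E = (- ((- -1) + 0))
12. [add_zero →] ((- -1) + 0)  →  (- -1);  cost 3 ≤ 3, done

(- (- -1))   [cost 3]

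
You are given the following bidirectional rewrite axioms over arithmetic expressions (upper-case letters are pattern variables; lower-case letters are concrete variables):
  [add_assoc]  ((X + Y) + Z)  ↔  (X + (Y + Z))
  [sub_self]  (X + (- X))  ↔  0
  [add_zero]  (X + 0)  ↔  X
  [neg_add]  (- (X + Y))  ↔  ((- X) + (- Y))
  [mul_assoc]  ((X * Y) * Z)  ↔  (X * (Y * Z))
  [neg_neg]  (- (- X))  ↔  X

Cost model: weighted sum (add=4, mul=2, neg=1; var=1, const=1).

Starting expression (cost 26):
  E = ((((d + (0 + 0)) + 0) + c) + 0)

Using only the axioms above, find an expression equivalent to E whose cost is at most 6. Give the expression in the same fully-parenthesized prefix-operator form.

1. [add_zero →] ((((d + (0 + 0)) + 0) + c) + 0)  →  (((d + (0 + 0)) + 0) + c)
2. [add_zero →] (0 + 0)  →  0;  E = (((d + 0) + 0) + c)
3. [add_zero →] ((d + 0) + 0)  →  (d + 0);  E = ((d + 0) + c)
4. [add_zero →] (d + 0)  →  d;  cost 6 ≤ 6, done

(d + c)   [cost 6]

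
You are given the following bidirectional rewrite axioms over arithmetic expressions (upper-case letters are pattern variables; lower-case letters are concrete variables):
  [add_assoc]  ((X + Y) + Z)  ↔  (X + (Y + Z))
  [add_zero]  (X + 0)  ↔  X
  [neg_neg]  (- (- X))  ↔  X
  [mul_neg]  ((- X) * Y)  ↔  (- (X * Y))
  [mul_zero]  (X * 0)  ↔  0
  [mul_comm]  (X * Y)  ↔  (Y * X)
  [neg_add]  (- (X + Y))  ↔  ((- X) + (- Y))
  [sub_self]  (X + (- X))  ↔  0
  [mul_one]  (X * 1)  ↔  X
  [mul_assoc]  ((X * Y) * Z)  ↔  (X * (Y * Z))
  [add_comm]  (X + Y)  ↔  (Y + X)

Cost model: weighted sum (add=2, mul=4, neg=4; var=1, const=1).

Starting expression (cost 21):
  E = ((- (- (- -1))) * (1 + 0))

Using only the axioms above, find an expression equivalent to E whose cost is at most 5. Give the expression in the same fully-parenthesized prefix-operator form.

(- -1)   [cost 5]

step 1: neg_neg (→) rewrites (- (- (- -1))) into (- -1), now ((- -1) * (1 + 0))
step 2: add_zero (→) rewrites (1 + 0) into 1, now ((- -1) * 1)
step 3: mul_one (→) rewrites ((- -1) * 1) into (- -1), reaching cost 5 (bound 5)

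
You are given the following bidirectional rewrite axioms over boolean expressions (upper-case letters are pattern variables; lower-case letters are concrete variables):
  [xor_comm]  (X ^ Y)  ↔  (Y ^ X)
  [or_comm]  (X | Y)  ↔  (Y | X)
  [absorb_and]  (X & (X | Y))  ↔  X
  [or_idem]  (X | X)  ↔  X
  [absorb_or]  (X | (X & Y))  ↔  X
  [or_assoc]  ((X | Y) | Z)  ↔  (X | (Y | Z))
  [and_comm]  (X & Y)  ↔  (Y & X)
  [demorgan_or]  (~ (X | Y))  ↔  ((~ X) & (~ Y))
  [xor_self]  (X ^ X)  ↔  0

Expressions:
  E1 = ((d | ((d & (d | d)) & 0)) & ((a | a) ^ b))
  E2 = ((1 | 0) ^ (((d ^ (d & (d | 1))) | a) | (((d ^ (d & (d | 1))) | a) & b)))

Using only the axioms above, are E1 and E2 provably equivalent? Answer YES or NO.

NO

The axioms are sound identities: if E1 ↔* E2 then E1 and E2 evaluate identically under any assignment.
Under a=0, b=0, d=0: E1 evaluates to 0, E2 to 1. Distinct ⇒ no rewrite sequence connects them.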